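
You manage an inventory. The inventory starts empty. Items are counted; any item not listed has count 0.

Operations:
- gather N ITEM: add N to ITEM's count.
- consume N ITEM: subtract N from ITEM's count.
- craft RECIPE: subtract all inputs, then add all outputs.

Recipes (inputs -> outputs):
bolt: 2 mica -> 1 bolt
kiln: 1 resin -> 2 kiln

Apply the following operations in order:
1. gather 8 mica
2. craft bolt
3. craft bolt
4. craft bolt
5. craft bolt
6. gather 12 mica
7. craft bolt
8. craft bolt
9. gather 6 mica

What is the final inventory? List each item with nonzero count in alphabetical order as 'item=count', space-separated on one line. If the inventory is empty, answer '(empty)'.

After 1 (gather 8 mica): mica=8
After 2 (craft bolt): bolt=1 mica=6
After 3 (craft bolt): bolt=2 mica=4
After 4 (craft bolt): bolt=3 mica=2
After 5 (craft bolt): bolt=4
After 6 (gather 12 mica): bolt=4 mica=12
After 7 (craft bolt): bolt=5 mica=10
After 8 (craft bolt): bolt=6 mica=8
After 9 (gather 6 mica): bolt=6 mica=14

Answer: bolt=6 mica=14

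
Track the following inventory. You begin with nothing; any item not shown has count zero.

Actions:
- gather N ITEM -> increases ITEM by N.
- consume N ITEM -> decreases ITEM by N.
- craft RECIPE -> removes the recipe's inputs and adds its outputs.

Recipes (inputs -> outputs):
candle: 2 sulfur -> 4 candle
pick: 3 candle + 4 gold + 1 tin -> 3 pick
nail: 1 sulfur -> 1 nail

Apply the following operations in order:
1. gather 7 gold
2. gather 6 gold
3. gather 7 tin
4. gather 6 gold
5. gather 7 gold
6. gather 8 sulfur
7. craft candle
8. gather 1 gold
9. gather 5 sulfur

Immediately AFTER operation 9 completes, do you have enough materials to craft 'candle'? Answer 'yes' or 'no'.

After 1 (gather 7 gold): gold=7
After 2 (gather 6 gold): gold=13
After 3 (gather 7 tin): gold=13 tin=7
After 4 (gather 6 gold): gold=19 tin=7
After 5 (gather 7 gold): gold=26 tin=7
After 6 (gather 8 sulfur): gold=26 sulfur=8 tin=7
After 7 (craft candle): candle=4 gold=26 sulfur=6 tin=7
After 8 (gather 1 gold): candle=4 gold=27 sulfur=6 tin=7
After 9 (gather 5 sulfur): candle=4 gold=27 sulfur=11 tin=7

Answer: yes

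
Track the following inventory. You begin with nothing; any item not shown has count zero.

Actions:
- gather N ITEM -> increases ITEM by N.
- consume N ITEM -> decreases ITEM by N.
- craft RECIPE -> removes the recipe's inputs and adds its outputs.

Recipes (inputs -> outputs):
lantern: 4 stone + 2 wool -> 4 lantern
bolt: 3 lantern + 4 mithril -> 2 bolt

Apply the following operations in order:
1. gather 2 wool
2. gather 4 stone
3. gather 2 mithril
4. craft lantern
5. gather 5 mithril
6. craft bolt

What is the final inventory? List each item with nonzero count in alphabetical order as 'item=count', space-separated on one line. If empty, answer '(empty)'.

After 1 (gather 2 wool): wool=2
After 2 (gather 4 stone): stone=4 wool=2
After 3 (gather 2 mithril): mithril=2 stone=4 wool=2
After 4 (craft lantern): lantern=4 mithril=2
After 5 (gather 5 mithril): lantern=4 mithril=7
After 6 (craft bolt): bolt=2 lantern=1 mithril=3

Answer: bolt=2 lantern=1 mithril=3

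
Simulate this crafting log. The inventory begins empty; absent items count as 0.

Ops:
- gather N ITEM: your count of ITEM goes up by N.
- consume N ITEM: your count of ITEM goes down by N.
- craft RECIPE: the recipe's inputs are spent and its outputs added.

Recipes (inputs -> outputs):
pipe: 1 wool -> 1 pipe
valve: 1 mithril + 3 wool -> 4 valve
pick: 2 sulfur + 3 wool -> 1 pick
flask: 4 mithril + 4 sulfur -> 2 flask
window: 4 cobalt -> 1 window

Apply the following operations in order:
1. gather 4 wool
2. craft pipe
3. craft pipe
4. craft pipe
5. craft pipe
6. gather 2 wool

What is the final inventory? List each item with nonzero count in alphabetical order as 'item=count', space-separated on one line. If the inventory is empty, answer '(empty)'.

Answer: pipe=4 wool=2

Derivation:
After 1 (gather 4 wool): wool=4
After 2 (craft pipe): pipe=1 wool=3
After 3 (craft pipe): pipe=2 wool=2
After 4 (craft pipe): pipe=3 wool=1
After 5 (craft pipe): pipe=4
After 6 (gather 2 wool): pipe=4 wool=2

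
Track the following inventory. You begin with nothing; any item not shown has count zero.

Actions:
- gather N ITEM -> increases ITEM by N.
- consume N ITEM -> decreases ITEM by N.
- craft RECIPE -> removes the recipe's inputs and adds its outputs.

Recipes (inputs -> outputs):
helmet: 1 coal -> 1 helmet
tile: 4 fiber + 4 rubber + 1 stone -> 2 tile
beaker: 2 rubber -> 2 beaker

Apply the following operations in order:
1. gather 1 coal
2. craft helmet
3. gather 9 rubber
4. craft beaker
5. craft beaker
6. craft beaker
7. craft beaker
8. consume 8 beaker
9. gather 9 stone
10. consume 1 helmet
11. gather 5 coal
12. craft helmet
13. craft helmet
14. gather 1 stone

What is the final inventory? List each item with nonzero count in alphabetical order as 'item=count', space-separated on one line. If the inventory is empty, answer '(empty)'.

After 1 (gather 1 coal): coal=1
After 2 (craft helmet): helmet=1
After 3 (gather 9 rubber): helmet=1 rubber=9
After 4 (craft beaker): beaker=2 helmet=1 rubber=7
After 5 (craft beaker): beaker=4 helmet=1 rubber=5
After 6 (craft beaker): beaker=6 helmet=1 rubber=3
After 7 (craft beaker): beaker=8 helmet=1 rubber=1
After 8 (consume 8 beaker): helmet=1 rubber=1
After 9 (gather 9 stone): helmet=1 rubber=1 stone=9
After 10 (consume 1 helmet): rubber=1 stone=9
After 11 (gather 5 coal): coal=5 rubber=1 stone=9
After 12 (craft helmet): coal=4 helmet=1 rubber=1 stone=9
After 13 (craft helmet): coal=3 helmet=2 rubber=1 stone=9
After 14 (gather 1 stone): coal=3 helmet=2 rubber=1 stone=10

Answer: coal=3 helmet=2 rubber=1 stone=10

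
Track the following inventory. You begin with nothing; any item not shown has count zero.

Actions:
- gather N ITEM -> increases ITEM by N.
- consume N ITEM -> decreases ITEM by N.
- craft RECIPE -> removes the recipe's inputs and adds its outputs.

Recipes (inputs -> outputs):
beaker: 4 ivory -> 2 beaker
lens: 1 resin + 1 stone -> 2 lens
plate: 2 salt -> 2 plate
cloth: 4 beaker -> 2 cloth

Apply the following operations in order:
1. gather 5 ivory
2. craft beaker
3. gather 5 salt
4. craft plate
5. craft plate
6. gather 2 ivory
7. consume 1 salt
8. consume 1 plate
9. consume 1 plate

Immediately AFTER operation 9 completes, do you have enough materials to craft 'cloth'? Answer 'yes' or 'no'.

After 1 (gather 5 ivory): ivory=5
After 2 (craft beaker): beaker=2 ivory=1
After 3 (gather 5 salt): beaker=2 ivory=1 salt=5
After 4 (craft plate): beaker=2 ivory=1 plate=2 salt=3
After 5 (craft plate): beaker=2 ivory=1 plate=4 salt=1
After 6 (gather 2 ivory): beaker=2 ivory=3 plate=4 salt=1
After 7 (consume 1 salt): beaker=2 ivory=3 plate=4
After 8 (consume 1 plate): beaker=2 ivory=3 plate=3
After 9 (consume 1 plate): beaker=2 ivory=3 plate=2

Answer: no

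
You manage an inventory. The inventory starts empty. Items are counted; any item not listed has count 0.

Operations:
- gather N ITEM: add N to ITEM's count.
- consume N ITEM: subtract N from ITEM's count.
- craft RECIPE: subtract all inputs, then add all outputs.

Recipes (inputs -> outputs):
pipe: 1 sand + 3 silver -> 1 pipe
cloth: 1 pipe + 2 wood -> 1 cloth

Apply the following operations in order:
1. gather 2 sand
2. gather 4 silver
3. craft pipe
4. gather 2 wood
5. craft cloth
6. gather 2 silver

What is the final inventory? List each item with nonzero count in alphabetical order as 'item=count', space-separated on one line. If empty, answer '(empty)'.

After 1 (gather 2 sand): sand=2
After 2 (gather 4 silver): sand=2 silver=4
After 3 (craft pipe): pipe=1 sand=1 silver=1
After 4 (gather 2 wood): pipe=1 sand=1 silver=1 wood=2
After 5 (craft cloth): cloth=1 sand=1 silver=1
After 6 (gather 2 silver): cloth=1 sand=1 silver=3

Answer: cloth=1 sand=1 silver=3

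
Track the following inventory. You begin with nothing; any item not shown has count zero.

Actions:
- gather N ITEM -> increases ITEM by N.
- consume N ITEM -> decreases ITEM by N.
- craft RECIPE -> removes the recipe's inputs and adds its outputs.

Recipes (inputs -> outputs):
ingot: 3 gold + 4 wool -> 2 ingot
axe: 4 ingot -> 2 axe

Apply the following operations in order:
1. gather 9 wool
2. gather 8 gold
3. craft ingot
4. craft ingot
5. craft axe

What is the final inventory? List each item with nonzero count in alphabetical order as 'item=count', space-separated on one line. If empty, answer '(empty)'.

After 1 (gather 9 wool): wool=9
After 2 (gather 8 gold): gold=8 wool=9
After 3 (craft ingot): gold=5 ingot=2 wool=5
After 4 (craft ingot): gold=2 ingot=4 wool=1
After 5 (craft axe): axe=2 gold=2 wool=1

Answer: axe=2 gold=2 wool=1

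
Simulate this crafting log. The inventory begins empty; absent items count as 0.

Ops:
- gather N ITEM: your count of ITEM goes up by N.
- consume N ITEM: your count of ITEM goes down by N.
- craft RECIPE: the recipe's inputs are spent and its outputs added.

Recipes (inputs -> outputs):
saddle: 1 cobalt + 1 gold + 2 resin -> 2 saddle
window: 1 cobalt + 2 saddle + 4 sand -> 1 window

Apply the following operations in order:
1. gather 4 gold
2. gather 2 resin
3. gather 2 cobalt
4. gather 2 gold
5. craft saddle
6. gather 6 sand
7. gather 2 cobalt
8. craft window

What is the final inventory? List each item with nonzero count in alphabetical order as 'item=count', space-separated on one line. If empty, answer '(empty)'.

Answer: cobalt=2 gold=5 sand=2 window=1

Derivation:
After 1 (gather 4 gold): gold=4
After 2 (gather 2 resin): gold=4 resin=2
After 3 (gather 2 cobalt): cobalt=2 gold=4 resin=2
After 4 (gather 2 gold): cobalt=2 gold=6 resin=2
After 5 (craft saddle): cobalt=1 gold=5 saddle=2
After 6 (gather 6 sand): cobalt=1 gold=5 saddle=2 sand=6
After 7 (gather 2 cobalt): cobalt=3 gold=5 saddle=2 sand=6
After 8 (craft window): cobalt=2 gold=5 sand=2 window=1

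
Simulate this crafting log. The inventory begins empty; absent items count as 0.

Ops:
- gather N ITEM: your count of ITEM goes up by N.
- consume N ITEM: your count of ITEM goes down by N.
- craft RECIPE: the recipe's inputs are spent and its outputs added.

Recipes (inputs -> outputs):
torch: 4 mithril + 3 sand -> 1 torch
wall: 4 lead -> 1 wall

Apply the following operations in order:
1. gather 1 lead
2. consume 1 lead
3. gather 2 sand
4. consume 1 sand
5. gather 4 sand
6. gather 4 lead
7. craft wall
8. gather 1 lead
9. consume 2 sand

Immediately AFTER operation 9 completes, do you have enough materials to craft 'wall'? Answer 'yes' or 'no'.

After 1 (gather 1 lead): lead=1
After 2 (consume 1 lead): (empty)
After 3 (gather 2 sand): sand=2
After 4 (consume 1 sand): sand=1
After 5 (gather 4 sand): sand=5
After 6 (gather 4 lead): lead=4 sand=5
After 7 (craft wall): sand=5 wall=1
After 8 (gather 1 lead): lead=1 sand=5 wall=1
After 9 (consume 2 sand): lead=1 sand=3 wall=1

Answer: no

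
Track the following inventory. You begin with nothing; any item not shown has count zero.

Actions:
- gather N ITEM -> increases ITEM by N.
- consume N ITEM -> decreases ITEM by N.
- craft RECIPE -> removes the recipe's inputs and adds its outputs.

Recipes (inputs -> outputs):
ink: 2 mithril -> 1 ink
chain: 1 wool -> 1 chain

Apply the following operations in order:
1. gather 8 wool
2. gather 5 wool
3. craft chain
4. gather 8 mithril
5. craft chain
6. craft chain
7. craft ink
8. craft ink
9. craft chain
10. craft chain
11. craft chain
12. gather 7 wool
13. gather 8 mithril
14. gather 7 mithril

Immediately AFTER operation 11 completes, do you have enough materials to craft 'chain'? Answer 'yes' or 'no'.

Answer: yes

Derivation:
After 1 (gather 8 wool): wool=8
After 2 (gather 5 wool): wool=13
After 3 (craft chain): chain=1 wool=12
After 4 (gather 8 mithril): chain=1 mithril=8 wool=12
After 5 (craft chain): chain=2 mithril=8 wool=11
After 6 (craft chain): chain=3 mithril=8 wool=10
After 7 (craft ink): chain=3 ink=1 mithril=6 wool=10
After 8 (craft ink): chain=3 ink=2 mithril=4 wool=10
After 9 (craft chain): chain=4 ink=2 mithril=4 wool=9
After 10 (craft chain): chain=5 ink=2 mithril=4 wool=8
After 11 (craft chain): chain=6 ink=2 mithril=4 wool=7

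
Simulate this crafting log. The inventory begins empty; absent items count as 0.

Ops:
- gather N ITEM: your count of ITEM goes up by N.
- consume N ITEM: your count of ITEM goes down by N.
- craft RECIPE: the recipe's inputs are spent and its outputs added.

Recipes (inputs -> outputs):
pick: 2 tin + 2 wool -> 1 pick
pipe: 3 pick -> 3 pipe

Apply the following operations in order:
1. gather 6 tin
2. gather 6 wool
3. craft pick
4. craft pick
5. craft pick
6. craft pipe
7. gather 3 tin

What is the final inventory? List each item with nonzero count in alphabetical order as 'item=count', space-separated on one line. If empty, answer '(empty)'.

After 1 (gather 6 tin): tin=6
After 2 (gather 6 wool): tin=6 wool=6
After 3 (craft pick): pick=1 tin=4 wool=4
After 4 (craft pick): pick=2 tin=2 wool=2
After 5 (craft pick): pick=3
After 6 (craft pipe): pipe=3
After 7 (gather 3 tin): pipe=3 tin=3

Answer: pipe=3 tin=3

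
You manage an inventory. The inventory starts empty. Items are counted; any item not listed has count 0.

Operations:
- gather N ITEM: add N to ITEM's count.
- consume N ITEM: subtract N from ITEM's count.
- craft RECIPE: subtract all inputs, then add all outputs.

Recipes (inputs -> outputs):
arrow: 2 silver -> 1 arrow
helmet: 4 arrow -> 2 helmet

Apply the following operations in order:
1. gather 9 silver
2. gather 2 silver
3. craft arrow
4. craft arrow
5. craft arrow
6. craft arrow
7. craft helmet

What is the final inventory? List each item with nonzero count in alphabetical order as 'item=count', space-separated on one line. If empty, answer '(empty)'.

Answer: helmet=2 silver=3

Derivation:
After 1 (gather 9 silver): silver=9
After 2 (gather 2 silver): silver=11
After 3 (craft arrow): arrow=1 silver=9
After 4 (craft arrow): arrow=2 silver=7
After 5 (craft arrow): arrow=3 silver=5
After 6 (craft arrow): arrow=4 silver=3
After 7 (craft helmet): helmet=2 silver=3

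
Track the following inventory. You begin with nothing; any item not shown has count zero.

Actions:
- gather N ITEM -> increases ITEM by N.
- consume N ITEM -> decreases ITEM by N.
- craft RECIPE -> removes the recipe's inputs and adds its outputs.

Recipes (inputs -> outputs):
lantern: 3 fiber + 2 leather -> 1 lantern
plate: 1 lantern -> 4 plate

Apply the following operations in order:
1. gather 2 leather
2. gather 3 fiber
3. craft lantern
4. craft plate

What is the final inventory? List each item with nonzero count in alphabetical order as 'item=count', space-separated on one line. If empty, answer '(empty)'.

After 1 (gather 2 leather): leather=2
After 2 (gather 3 fiber): fiber=3 leather=2
After 3 (craft lantern): lantern=1
After 4 (craft plate): plate=4

Answer: plate=4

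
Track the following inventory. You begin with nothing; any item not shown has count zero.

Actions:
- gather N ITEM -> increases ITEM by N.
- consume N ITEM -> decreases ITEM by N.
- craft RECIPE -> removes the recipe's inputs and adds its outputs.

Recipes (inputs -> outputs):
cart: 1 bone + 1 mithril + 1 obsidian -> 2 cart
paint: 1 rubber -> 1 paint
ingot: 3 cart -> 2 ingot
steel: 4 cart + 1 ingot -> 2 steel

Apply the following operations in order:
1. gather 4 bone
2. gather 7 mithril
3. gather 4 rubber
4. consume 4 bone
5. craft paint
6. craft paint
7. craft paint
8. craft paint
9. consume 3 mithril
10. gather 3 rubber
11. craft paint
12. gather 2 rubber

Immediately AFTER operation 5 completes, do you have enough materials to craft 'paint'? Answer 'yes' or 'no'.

Answer: yes

Derivation:
After 1 (gather 4 bone): bone=4
After 2 (gather 7 mithril): bone=4 mithril=7
After 3 (gather 4 rubber): bone=4 mithril=7 rubber=4
After 4 (consume 4 bone): mithril=7 rubber=4
After 5 (craft paint): mithril=7 paint=1 rubber=3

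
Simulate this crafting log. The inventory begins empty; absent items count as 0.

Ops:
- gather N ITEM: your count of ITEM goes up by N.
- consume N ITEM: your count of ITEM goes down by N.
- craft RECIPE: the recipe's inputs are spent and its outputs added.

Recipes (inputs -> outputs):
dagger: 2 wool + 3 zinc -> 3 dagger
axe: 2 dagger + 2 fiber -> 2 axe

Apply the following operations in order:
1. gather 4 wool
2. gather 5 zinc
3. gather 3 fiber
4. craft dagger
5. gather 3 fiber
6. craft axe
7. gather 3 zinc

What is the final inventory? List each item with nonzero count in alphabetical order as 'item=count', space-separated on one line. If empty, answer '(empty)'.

After 1 (gather 4 wool): wool=4
After 2 (gather 5 zinc): wool=4 zinc=5
After 3 (gather 3 fiber): fiber=3 wool=4 zinc=5
After 4 (craft dagger): dagger=3 fiber=3 wool=2 zinc=2
After 5 (gather 3 fiber): dagger=3 fiber=6 wool=2 zinc=2
After 6 (craft axe): axe=2 dagger=1 fiber=4 wool=2 zinc=2
After 7 (gather 3 zinc): axe=2 dagger=1 fiber=4 wool=2 zinc=5

Answer: axe=2 dagger=1 fiber=4 wool=2 zinc=5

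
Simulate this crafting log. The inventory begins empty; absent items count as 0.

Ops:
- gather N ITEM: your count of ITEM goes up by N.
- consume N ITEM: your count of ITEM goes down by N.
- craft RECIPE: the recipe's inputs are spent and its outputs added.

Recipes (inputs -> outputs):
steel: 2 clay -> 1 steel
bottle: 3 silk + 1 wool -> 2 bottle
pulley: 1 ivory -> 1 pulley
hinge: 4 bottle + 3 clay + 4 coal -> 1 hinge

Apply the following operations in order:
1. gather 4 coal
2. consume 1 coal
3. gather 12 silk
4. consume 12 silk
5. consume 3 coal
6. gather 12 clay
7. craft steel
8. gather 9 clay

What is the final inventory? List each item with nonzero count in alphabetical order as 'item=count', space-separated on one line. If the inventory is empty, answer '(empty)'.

After 1 (gather 4 coal): coal=4
After 2 (consume 1 coal): coal=3
After 3 (gather 12 silk): coal=3 silk=12
After 4 (consume 12 silk): coal=3
After 5 (consume 3 coal): (empty)
After 6 (gather 12 clay): clay=12
After 7 (craft steel): clay=10 steel=1
After 8 (gather 9 clay): clay=19 steel=1

Answer: clay=19 steel=1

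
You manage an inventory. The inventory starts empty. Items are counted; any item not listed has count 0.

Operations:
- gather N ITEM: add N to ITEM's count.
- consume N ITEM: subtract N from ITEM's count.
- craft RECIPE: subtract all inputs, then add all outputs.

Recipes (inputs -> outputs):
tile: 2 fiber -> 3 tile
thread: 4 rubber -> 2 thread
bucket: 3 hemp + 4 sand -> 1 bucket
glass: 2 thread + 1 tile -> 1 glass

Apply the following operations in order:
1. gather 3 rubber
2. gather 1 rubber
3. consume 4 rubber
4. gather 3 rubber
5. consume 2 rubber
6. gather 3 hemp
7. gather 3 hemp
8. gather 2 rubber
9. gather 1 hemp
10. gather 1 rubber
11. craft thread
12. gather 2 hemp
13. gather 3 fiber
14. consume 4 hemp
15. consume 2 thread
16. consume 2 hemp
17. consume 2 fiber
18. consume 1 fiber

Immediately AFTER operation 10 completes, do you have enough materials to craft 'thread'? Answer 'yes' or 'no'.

Answer: yes

Derivation:
After 1 (gather 3 rubber): rubber=3
After 2 (gather 1 rubber): rubber=4
After 3 (consume 4 rubber): (empty)
After 4 (gather 3 rubber): rubber=3
After 5 (consume 2 rubber): rubber=1
After 6 (gather 3 hemp): hemp=3 rubber=1
After 7 (gather 3 hemp): hemp=6 rubber=1
After 8 (gather 2 rubber): hemp=6 rubber=3
After 9 (gather 1 hemp): hemp=7 rubber=3
After 10 (gather 1 rubber): hemp=7 rubber=4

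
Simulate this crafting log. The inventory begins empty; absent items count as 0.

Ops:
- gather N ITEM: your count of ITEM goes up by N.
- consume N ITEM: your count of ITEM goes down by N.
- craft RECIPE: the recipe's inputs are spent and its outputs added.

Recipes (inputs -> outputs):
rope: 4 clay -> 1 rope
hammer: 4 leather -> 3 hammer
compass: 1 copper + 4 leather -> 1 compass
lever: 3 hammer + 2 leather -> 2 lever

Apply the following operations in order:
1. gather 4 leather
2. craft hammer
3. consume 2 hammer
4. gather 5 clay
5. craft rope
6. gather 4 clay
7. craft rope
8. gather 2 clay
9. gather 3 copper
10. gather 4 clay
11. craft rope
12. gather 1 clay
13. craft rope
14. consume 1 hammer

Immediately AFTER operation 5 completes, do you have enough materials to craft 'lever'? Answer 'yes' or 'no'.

Answer: no

Derivation:
After 1 (gather 4 leather): leather=4
After 2 (craft hammer): hammer=3
After 3 (consume 2 hammer): hammer=1
After 4 (gather 5 clay): clay=5 hammer=1
After 5 (craft rope): clay=1 hammer=1 rope=1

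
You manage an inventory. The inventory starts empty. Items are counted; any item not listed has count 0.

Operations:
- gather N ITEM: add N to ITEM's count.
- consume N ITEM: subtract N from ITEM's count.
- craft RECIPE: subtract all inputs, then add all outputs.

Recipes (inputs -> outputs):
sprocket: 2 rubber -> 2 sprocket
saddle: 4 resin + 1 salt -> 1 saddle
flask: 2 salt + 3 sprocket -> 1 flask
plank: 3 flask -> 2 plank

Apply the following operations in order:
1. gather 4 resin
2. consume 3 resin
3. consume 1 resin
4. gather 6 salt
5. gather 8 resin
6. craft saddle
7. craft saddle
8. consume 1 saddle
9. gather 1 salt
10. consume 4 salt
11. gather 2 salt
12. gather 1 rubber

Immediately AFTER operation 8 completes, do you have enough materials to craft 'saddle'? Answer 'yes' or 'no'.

Answer: no

Derivation:
After 1 (gather 4 resin): resin=4
After 2 (consume 3 resin): resin=1
After 3 (consume 1 resin): (empty)
After 4 (gather 6 salt): salt=6
After 5 (gather 8 resin): resin=8 salt=6
After 6 (craft saddle): resin=4 saddle=1 salt=5
After 7 (craft saddle): saddle=2 salt=4
After 8 (consume 1 saddle): saddle=1 salt=4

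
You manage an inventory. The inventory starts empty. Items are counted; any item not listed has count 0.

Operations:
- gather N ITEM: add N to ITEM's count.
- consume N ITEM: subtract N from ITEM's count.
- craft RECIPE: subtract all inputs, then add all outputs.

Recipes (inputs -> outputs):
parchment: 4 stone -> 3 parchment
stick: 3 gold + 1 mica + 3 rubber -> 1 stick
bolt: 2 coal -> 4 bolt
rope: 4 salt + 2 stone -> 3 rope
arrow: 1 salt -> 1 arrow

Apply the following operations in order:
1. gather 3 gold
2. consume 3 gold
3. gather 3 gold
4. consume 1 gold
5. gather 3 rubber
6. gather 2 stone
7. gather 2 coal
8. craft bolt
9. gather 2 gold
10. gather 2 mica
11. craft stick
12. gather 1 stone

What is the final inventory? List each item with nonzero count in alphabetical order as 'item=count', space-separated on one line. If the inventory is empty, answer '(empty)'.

Answer: bolt=4 gold=1 mica=1 stick=1 stone=3

Derivation:
After 1 (gather 3 gold): gold=3
After 2 (consume 3 gold): (empty)
After 3 (gather 3 gold): gold=3
After 4 (consume 1 gold): gold=2
After 5 (gather 3 rubber): gold=2 rubber=3
After 6 (gather 2 stone): gold=2 rubber=3 stone=2
After 7 (gather 2 coal): coal=2 gold=2 rubber=3 stone=2
After 8 (craft bolt): bolt=4 gold=2 rubber=3 stone=2
After 9 (gather 2 gold): bolt=4 gold=4 rubber=3 stone=2
After 10 (gather 2 mica): bolt=4 gold=4 mica=2 rubber=3 stone=2
After 11 (craft stick): bolt=4 gold=1 mica=1 stick=1 stone=2
After 12 (gather 1 stone): bolt=4 gold=1 mica=1 stick=1 stone=3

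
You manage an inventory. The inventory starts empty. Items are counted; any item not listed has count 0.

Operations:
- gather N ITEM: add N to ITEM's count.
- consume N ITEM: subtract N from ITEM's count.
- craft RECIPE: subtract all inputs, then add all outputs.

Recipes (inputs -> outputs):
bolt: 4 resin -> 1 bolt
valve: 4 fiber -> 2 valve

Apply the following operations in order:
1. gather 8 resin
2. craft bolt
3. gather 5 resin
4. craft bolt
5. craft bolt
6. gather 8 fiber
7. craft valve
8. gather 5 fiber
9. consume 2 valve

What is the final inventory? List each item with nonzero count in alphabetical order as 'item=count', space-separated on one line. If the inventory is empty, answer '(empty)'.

After 1 (gather 8 resin): resin=8
After 2 (craft bolt): bolt=1 resin=4
After 3 (gather 5 resin): bolt=1 resin=9
After 4 (craft bolt): bolt=2 resin=5
After 5 (craft bolt): bolt=3 resin=1
After 6 (gather 8 fiber): bolt=3 fiber=8 resin=1
After 7 (craft valve): bolt=3 fiber=4 resin=1 valve=2
After 8 (gather 5 fiber): bolt=3 fiber=9 resin=1 valve=2
After 9 (consume 2 valve): bolt=3 fiber=9 resin=1

Answer: bolt=3 fiber=9 resin=1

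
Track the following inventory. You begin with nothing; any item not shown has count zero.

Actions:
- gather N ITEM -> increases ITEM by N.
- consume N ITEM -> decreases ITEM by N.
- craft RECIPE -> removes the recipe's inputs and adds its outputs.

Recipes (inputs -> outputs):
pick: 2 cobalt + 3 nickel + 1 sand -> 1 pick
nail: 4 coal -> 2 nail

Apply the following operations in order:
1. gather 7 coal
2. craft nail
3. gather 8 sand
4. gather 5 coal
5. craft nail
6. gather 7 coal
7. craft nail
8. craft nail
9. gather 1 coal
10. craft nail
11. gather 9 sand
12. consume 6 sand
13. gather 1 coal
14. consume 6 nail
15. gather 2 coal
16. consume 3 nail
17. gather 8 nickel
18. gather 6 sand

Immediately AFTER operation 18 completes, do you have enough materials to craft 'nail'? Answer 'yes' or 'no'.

Answer: no

Derivation:
After 1 (gather 7 coal): coal=7
After 2 (craft nail): coal=3 nail=2
After 3 (gather 8 sand): coal=3 nail=2 sand=8
After 4 (gather 5 coal): coal=8 nail=2 sand=8
After 5 (craft nail): coal=4 nail=4 sand=8
After 6 (gather 7 coal): coal=11 nail=4 sand=8
After 7 (craft nail): coal=7 nail=6 sand=8
After 8 (craft nail): coal=3 nail=8 sand=8
After 9 (gather 1 coal): coal=4 nail=8 sand=8
After 10 (craft nail): nail=10 sand=8
After 11 (gather 9 sand): nail=10 sand=17
After 12 (consume 6 sand): nail=10 sand=11
After 13 (gather 1 coal): coal=1 nail=10 sand=11
After 14 (consume 6 nail): coal=1 nail=4 sand=11
After 15 (gather 2 coal): coal=3 nail=4 sand=11
After 16 (consume 3 nail): coal=3 nail=1 sand=11
After 17 (gather 8 nickel): coal=3 nail=1 nickel=8 sand=11
After 18 (gather 6 sand): coal=3 nail=1 nickel=8 sand=17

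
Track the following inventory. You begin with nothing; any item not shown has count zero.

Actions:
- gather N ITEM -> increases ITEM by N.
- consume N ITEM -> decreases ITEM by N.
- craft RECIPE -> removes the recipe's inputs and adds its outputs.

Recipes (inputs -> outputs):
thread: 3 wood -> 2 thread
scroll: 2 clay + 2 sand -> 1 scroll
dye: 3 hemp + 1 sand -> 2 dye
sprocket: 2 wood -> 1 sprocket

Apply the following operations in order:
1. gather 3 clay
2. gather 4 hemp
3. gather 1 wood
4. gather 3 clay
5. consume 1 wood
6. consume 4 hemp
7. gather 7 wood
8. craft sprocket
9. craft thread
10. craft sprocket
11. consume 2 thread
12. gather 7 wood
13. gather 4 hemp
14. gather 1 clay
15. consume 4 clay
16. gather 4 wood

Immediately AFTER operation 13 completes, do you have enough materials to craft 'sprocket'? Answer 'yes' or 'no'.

Answer: yes

Derivation:
After 1 (gather 3 clay): clay=3
After 2 (gather 4 hemp): clay=3 hemp=4
After 3 (gather 1 wood): clay=3 hemp=4 wood=1
After 4 (gather 3 clay): clay=6 hemp=4 wood=1
After 5 (consume 1 wood): clay=6 hemp=4
After 6 (consume 4 hemp): clay=6
After 7 (gather 7 wood): clay=6 wood=7
After 8 (craft sprocket): clay=6 sprocket=1 wood=5
After 9 (craft thread): clay=6 sprocket=1 thread=2 wood=2
After 10 (craft sprocket): clay=6 sprocket=2 thread=2
After 11 (consume 2 thread): clay=6 sprocket=2
After 12 (gather 7 wood): clay=6 sprocket=2 wood=7
After 13 (gather 4 hemp): clay=6 hemp=4 sprocket=2 wood=7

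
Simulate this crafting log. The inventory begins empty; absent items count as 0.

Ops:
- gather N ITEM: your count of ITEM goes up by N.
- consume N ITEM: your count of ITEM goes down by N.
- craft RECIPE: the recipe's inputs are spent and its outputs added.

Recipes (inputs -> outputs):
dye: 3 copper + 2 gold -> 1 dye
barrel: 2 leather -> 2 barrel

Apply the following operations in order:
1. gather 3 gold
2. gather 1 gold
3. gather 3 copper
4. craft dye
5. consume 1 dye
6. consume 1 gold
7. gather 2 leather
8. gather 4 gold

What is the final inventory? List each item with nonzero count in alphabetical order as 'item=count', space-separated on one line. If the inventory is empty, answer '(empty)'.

After 1 (gather 3 gold): gold=3
After 2 (gather 1 gold): gold=4
After 3 (gather 3 copper): copper=3 gold=4
After 4 (craft dye): dye=1 gold=2
After 5 (consume 1 dye): gold=2
After 6 (consume 1 gold): gold=1
After 7 (gather 2 leather): gold=1 leather=2
After 8 (gather 4 gold): gold=5 leather=2

Answer: gold=5 leather=2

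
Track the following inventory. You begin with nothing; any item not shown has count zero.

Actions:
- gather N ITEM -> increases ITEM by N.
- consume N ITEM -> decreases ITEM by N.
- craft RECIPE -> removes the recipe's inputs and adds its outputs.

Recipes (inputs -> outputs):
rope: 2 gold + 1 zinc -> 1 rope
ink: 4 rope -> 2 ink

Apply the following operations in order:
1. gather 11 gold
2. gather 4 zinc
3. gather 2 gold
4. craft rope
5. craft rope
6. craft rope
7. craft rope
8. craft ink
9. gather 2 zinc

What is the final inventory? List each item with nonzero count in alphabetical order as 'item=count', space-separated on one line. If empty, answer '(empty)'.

After 1 (gather 11 gold): gold=11
After 2 (gather 4 zinc): gold=11 zinc=4
After 3 (gather 2 gold): gold=13 zinc=4
After 4 (craft rope): gold=11 rope=1 zinc=3
After 5 (craft rope): gold=9 rope=2 zinc=2
After 6 (craft rope): gold=7 rope=3 zinc=1
After 7 (craft rope): gold=5 rope=4
After 8 (craft ink): gold=5 ink=2
After 9 (gather 2 zinc): gold=5 ink=2 zinc=2

Answer: gold=5 ink=2 zinc=2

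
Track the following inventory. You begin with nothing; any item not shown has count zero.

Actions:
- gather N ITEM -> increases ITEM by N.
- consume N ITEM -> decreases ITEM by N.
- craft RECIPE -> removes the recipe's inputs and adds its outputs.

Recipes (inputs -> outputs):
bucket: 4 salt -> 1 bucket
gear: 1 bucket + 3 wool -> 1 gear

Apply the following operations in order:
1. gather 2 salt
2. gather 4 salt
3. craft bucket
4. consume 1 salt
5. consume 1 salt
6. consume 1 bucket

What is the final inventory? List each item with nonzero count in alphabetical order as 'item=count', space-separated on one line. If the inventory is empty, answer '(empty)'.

Answer: (empty)

Derivation:
After 1 (gather 2 salt): salt=2
After 2 (gather 4 salt): salt=6
After 3 (craft bucket): bucket=1 salt=2
After 4 (consume 1 salt): bucket=1 salt=1
After 5 (consume 1 salt): bucket=1
After 6 (consume 1 bucket): (empty)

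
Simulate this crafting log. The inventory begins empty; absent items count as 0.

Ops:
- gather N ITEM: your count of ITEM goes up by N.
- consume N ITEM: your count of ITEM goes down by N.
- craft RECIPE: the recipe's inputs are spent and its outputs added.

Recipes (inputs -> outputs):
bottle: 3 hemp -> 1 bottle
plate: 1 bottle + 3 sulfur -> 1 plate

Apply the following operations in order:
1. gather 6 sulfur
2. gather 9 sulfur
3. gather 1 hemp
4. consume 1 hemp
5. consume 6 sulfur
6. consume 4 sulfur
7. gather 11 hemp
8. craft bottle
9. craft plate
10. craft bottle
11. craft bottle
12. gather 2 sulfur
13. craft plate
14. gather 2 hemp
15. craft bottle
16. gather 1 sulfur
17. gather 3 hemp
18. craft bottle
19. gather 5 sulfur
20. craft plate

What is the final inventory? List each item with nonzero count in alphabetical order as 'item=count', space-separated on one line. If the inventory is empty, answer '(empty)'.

After 1 (gather 6 sulfur): sulfur=6
After 2 (gather 9 sulfur): sulfur=15
After 3 (gather 1 hemp): hemp=1 sulfur=15
After 4 (consume 1 hemp): sulfur=15
After 5 (consume 6 sulfur): sulfur=9
After 6 (consume 4 sulfur): sulfur=5
After 7 (gather 11 hemp): hemp=11 sulfur=5
After 8 (craft bottle): bottle=1 hemp=8 sulfur=5
After 9 (craft plate): hemp=8 plate=1 sulfur=2
After 10 (craft bottle): bottle=1 hemp=5 plate=1 sulfur=2
After 11 (craft bottle): bottle=2 hemp=2 plate=1 sulfur=2
After 12 (gather 2 sulfur): bottle=2 hemp=2 plate=1 sulfur=4
After 13 (craft plate): bottle=1 hemp=2 plate=2 sulfur=1
After 14 (gather 2 hemp): bottle=1 hemp=4 plate=2 sulfur=1
After 15 (craft bottle): bottle=2 hemp=1 plate=2 sulfur=1
After 16 (gather 1 sulfur): bottle=2 hemp=1 plate=2 sulfur=2
After 17 (gather 3 hemp): bottle=2 hemp=4 plate=2 sulfur=2
After 18 (craft bottle): bottle=3 hemp=1 plate=2 sulfur=2
After 19 (gather 5 sulfur): bottle=3 hemp=1 plate=2 sulfur=7
After 20 (craft plate): bottle=2 hemp=1 plate=3 sulfur=4

Answer: bottle=2 hemp=1 plate=3 sulfur=4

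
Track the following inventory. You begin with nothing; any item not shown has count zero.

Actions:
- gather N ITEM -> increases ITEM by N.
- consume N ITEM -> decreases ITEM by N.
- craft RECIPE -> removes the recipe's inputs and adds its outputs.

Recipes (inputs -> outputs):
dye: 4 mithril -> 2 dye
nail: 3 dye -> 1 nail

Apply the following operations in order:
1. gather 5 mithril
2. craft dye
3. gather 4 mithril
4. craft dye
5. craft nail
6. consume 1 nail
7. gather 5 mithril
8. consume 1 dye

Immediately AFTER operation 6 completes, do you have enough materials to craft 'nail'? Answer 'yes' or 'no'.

Answer: no

Derivation:
After 1 (gather 5 mithril): mithril=5
After 2 (craft dye): dye=2 mithril=1
After 3 (gather 4 mithril): dye=2 mithril=5
After 4 (craft dye): dye=4 mithril=1
After 5 (craft nail): dye=1 mithril=1 nail=1
After 6 (consume 1 nail): dye=1 mithril=1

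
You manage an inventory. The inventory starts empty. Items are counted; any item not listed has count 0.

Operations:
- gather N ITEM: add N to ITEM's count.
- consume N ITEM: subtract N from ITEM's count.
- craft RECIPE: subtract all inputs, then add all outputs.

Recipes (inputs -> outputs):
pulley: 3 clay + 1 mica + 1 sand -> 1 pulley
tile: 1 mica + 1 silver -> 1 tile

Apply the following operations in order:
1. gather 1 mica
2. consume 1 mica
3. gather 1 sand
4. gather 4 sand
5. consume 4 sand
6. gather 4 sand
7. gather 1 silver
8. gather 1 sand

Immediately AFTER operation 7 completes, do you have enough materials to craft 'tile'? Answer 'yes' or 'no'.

After 1 (gather 1 mica): mica=1
After 2 (consume 1 mica): (empty)
After 3 (gather 1 sand): sand=1
After 4 (gather 4 sand): sand=5
After 5 (consume 4 sand): sand=1
After 6 (gather 4 sand): sand=5
After 7 (gather 1 silver): sand=5 silver=1

Answer: no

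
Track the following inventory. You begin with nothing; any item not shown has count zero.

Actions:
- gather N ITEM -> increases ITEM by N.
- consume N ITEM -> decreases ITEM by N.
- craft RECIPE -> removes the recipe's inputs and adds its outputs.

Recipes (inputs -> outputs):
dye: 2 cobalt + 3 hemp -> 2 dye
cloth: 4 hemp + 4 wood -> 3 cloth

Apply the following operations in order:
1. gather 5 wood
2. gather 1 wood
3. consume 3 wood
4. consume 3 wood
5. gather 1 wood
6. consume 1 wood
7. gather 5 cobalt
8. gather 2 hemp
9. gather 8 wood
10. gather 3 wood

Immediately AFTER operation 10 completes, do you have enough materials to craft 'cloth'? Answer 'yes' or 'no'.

After 1 (gather 5 wood): wood=5
After 2 (gather 1 wood): wood=6
After 3 (consume 3 wood): wood=3
After 4 (consume 3 wood): (empty)
After 5 (gather 1 wood): wood=1
After 6 (consume 1 wood): (empty)
After 7 (gather 5 cobalt): cobalt=5
After 8 (gather 2 hemp): cobalt=5 hemp=2
After 9 (gather 8 wood): cobalt=5 hemp=2 wood=8
After 10 (gather 3 wood): cobalt=5 hemp=2 wood=11

Answer: no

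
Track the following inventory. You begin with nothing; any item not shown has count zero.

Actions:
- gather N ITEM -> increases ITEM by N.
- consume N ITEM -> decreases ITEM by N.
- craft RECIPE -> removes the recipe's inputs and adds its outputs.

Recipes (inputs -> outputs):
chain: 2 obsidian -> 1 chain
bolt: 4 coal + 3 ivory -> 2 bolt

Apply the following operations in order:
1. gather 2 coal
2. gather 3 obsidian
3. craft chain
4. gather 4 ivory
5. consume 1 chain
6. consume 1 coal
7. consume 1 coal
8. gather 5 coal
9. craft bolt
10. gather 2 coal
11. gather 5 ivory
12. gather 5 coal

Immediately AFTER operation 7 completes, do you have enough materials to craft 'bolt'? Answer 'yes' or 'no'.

Answer: no

Derivation:
After 1 (gather 2 coal): coal=2
After 2 (gather 3 obsidian): coal=2 obsidian=3
After 3 (craft chain): chain=1 coal=2 obsidian=1
After 4 (gather 4 ivory): chain=1 coal=2 ivory=4 obsidian=1
After 5 (consume 1 chain): coal=2 ivory=4 obsidian=1
After 6 (consume 1 coal): coal=1 ivory=4 obsidian=1
After 7 (consume 1 coal): ivory=4 obsidian=1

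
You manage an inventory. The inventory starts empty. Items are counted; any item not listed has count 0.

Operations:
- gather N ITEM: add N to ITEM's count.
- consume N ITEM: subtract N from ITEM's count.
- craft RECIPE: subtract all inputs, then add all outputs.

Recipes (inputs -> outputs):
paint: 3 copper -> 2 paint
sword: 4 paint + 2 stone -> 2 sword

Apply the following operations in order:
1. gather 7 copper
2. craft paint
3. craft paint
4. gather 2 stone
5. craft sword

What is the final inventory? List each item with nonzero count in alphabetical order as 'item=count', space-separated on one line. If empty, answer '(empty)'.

After 1 (gather 7 copper): copper=7
After 2 (craft paint): copper=4 paint=2
After 3 (craft paint): copper=1 paint=4
After 4 (gather 2 stone): copper=1 paint=4 stone=2
After 5 (craft sword): copper=1 sword=2

Answer: copper=1 sword=2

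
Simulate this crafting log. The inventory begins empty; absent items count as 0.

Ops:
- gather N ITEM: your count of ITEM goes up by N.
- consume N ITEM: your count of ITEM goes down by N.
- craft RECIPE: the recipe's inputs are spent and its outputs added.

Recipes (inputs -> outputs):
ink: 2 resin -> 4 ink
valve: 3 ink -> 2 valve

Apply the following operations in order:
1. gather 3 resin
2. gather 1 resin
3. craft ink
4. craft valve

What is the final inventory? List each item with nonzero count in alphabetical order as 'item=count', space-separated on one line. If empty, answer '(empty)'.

After 1 (gather 3 resin): resin=3
After 2 (gather 1 resin): resin=4
After 3 (craft ink): ink=4 resin=2
After 4 (craft valve): ink=1 resin=2 valve=2

Answer: ink=1 resin=2 valve=2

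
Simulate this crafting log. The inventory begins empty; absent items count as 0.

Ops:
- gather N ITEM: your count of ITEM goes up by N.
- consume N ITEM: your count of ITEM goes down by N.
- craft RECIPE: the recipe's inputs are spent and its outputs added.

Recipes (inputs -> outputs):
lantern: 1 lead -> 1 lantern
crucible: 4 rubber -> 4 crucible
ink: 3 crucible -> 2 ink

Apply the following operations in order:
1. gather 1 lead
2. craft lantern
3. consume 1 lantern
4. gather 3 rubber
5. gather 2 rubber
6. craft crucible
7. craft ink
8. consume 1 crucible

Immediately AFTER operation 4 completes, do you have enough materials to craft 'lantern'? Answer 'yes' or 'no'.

Answer: no

Derivation:
After 1 (gather 1 lead): lead=1
After 2 (craft lantern): lantern=1
After 3 (consume 1 lantern): (empty)
After 4 (gather 3 rubber): rubber=3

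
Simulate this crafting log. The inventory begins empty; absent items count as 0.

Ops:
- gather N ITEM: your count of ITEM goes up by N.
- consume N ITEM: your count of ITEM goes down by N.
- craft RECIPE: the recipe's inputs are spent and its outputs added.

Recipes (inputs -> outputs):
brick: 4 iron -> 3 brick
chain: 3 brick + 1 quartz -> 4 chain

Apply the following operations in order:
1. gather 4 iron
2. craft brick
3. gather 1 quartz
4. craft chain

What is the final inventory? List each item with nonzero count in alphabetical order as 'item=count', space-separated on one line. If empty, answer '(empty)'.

Answer: chain=4

Derivation:
After 1 (gather 4 iron): iron=4
After 2 (craft brick): brick=3
After 3 (gather 1 quartz): brick=3 quartz=1
After 4 (craft chain): chain=4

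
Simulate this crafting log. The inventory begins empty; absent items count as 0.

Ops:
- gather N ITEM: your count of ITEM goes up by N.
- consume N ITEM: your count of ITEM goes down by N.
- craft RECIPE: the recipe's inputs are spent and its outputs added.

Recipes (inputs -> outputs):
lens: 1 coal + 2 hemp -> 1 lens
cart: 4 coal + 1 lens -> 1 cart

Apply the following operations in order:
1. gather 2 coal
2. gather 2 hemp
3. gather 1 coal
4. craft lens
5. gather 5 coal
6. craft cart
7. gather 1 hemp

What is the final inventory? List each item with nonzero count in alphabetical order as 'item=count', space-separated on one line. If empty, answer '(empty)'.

After 1 (gather 2 coal): coal=2
After 2 (gather 2 hemp): coal=2 hemp=2
After 3 (gather 1 coal): coal=3 hemp=2
After 4 (craft lens): coal=2 lens=1
After 5 (gather 5 coal): coal=7 lens=1
After 6 (craft cart): cart=1 coal=3
After 7 (gather 1 hemp): cart=1 coal=3 hemp=1

Answer: cart=1 coal=3 hemp=1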